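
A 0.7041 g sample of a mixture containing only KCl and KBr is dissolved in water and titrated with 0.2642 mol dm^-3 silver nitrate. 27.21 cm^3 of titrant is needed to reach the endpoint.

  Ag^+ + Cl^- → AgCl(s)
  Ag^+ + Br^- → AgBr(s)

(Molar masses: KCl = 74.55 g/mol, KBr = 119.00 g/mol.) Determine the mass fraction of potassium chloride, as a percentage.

36.06 %

n(AgNO3) = 0.02721 × 0.2642 = 7.189 × 10^-3 mol
Let x = n(KCl), y = n(KBr).
Titrant: 1x + 1y = 7.189 × 10^-3;  mass: 74.55x + 119.00y = 0.7041
Solving, x = 3.406 × 10^-3 mol, y = 3.783 × 10^-3 mol
mass of KCl = 3.406 × 10^-3 × 74.55 = 0.2539 g
% KCl = 0.2539 / 0.7041 × 100 = 36.06 %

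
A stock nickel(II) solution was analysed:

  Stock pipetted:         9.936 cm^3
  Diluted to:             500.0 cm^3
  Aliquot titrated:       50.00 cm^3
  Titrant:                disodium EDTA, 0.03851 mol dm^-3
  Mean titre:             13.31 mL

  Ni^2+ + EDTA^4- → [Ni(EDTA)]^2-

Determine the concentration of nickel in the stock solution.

n(EDTA) = 0.01331 × 0.03851 = 5.126 × 10^-4 mol
n(Ni2+) in the aliquot = 5.126 × 10^-4 mol (1:1 ratio)
[Ni2+]_dilute = 5.126 × 10^-4 / 0.05000 = 0.01025 mol/L
Dilution factor = 500.0 / 9.936 = 50.32
[Ni2+]_stock = 0.01025 × 50.32 = 0.5159 mol/L

0.5159 mol/L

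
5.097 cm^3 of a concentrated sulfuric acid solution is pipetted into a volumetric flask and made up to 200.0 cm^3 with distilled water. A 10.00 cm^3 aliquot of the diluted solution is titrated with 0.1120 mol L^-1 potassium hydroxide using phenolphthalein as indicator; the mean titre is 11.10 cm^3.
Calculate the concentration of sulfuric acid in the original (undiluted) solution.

H2SO4 + 2 KOH → K2SO4 + 2 H2O
n(KOH) = 0.01110 × 0.1120 = 1.243 × 10^-3 mol
From the 1:2 ratio, n(H2SO4) in the aliquot = 1/2 × 1.243 × 10^-3 = 6.216 × 10^-4 mol
[H2SO4]_dilute = 6.216 × 10^-4 / 0.01000 = 0.06216 mol/L
Dilution factor = 200.0 / 5.097 = 39.24
[H2SO4]_stock = 0.06216 × 39.24 = 2.439 mol/L

2.439 mol/L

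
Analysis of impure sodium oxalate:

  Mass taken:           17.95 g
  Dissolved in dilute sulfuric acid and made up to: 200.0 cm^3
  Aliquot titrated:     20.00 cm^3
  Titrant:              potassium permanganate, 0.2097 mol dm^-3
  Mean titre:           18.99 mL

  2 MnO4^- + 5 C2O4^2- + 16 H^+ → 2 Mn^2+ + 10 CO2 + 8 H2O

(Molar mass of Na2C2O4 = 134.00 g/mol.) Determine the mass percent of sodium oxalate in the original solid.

n(KMnO4) per titration = 0.01899 × 0.2097 = 3.982 × 10^-3 mol
From the 5:2 ratio, n(Na2C2O4) in each aliquot = 5/2 × 3.982 × 10^-3 = 9.956 × 10^-3 mol
n(Na2C2O4) in the whole flask = 9.956 × 10^-3 × 200.0/20.00 = 0.09956 mol
mass of Na2C2O4 = 0.09956 × 134.00 = 13.34 g
% Na2C2O4 = 13.34 / 17.95 × 100 = 74.32 %

74.32 %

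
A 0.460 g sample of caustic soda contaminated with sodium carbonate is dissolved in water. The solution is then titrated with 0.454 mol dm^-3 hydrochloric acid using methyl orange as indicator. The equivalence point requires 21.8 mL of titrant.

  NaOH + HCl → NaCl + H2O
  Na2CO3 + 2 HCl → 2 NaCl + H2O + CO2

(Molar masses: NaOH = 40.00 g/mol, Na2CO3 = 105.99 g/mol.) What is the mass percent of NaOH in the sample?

43.2 %

n(HCl) = 0.0218 × 0.454 = 9.90 × 10^-3 mol
Let x = n(NaOH), y = n(Na2CO3).
Titrant: 1x + 2y = 9.90 × 10^-3;  mass: 40.00x + 105.99y = 0.460
Solving, x = 4.96 × 10^-3 mol, y = 2.47 × 10^-3 mol
mass of NaOH = 4.96 × 10^-3 × 40.00 = 0.199 g
% NaOH = 0.199 / 0.460 × 100 = 43.2 %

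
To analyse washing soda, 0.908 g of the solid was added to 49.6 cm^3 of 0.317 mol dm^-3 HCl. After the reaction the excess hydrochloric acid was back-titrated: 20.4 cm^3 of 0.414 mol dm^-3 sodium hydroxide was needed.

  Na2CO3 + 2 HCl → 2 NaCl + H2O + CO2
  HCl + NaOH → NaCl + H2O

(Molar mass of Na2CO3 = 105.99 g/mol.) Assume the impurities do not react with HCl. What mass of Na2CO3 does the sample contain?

0.386 g

n(HCl) added = 0.0496 × 0.317 = 0.0157 mol
n(NaOH) used in back-titration = 0.0204 × 0.414 = 8.45 × 10^-3 mol
n(HCl) left over = 8.45 × 10^-3 mol (1:1 ratio)
n(HCl) consumed by analyte = 0.0157 − 8.45 × 10^-3 = 7.28 × 10^-3 mol
From the 1:2 ratio, n(Na2CO3) = 1/2 × 7.28 × 10^-3 = 3.64 × 10^-3 mol
mass of Na2CO3 = 3.64 × 10^-3 × 105.99 = 0.386 g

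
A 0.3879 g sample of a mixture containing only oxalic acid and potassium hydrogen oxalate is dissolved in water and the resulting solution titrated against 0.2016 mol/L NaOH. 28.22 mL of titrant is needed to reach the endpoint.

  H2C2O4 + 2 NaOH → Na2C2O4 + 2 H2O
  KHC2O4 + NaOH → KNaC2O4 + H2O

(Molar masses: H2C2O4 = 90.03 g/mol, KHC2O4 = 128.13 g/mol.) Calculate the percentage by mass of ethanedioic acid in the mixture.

n(NaOH) = 0.02822 × 0.2016 = 5.689 × 10^-3 mol
Let x = n(H2C2O4), y = n(KHC2O4).
Titrant: 2x + 1y = 5.689 × 10^-3;  mass: 90.03x + 128.13y = 0.3879
Solving, x = 2.052 × 10^-3 mol, y = 1.586 × 10^-3 mol
mass of H2C2O4 = 2.052 × 10^-3 × 90.03 = 0.1847 g
% H2C2O4 = 0.1847 / 0.3879 × 100 = 47.62 %

47.62 %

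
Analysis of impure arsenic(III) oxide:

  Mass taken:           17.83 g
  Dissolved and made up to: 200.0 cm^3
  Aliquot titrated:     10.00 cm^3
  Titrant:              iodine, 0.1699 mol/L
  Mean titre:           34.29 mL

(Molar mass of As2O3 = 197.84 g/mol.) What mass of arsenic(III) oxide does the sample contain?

11.53 g

As2O3 + 2 I2 + 2 H2O → As2O5 + 4 HI
n(I2) per titration = 0.03429 × 0.1699 = 5.826 × 10^-3 mol
From the 1:2 ratio, n(As2O3) in each aliquot = 1/2 × 5.826 × 10^-3 = 2.913 × 10^-3 mol
n(As2O3) in the whole flask = 2.913 × 10^-3 × 200.0/10.00 = 0.05826 mol
mass of As2O3 = 0.05826 × 197.84 = 11.53 g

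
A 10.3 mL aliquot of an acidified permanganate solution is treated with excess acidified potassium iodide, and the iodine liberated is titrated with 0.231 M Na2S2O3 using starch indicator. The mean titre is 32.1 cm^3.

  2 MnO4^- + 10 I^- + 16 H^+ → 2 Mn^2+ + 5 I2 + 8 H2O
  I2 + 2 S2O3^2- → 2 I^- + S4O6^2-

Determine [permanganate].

0.144 M

n(S2O3^2-) = 0.0321 × 0.231 = 7.42 × 10^-3 mol
n(I2) = n(S2O3^2-)/2 = 3.71 × 10^-3 mol
From the 2:5 ratio, n(MnO4^-) in the aliquot = 2/5 × 3.71 × 10^-3 = 1.48 × 10^-3 mol
[MnO4^-] = 1.48 × 10^-3 / 0.0103 = 0.144 mol/L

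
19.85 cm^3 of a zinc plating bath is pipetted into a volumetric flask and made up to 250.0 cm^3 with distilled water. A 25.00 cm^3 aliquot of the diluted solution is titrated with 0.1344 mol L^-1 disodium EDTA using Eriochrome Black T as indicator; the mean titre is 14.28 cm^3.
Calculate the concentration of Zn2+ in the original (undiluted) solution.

0.9669 mol/L

Zn^2+ + EDTA^4- → [Zn(EDTA)]^2-
n(EDTA) = 0.01428 × 0.1344 = 1.919 × 10^-3 mol
n(Zn2+) in the aliquot = 1.919 × 10^-3 mol (1:1 ratio)
[Zn2+]_dilute = 1.919 × 10^-3 / 0.02500 = 0.07677 mol/L
Dilution factor = 250.0 / 19.85 = 12.59
[Zn2+]_stock = 0.07677 × 12.59 = 0.9669 mol/L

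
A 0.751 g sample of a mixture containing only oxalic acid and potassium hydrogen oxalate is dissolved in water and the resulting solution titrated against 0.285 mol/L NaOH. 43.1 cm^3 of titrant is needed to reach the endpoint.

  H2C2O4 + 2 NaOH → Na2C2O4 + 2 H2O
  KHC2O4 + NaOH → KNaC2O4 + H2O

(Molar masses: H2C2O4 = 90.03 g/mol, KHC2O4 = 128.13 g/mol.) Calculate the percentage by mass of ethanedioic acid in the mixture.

n(NaOH) = 0.0431 × 0.285 = 0.0123 mol
Let x = n(H2C2O4), y = n(KHC2O4).
Titrant: 2x + 1y = 0.0123;  mass: 90.03x + 128.13y = 0.751
Solving, x = 4.95 × 10^-3 mol, y = 2.38 × 10^-3 mol
mass of H2C2O4 = 4.95 × 10^-3 × 90.03 = 0.446 g
% H2C2O4 = 0.446 / 0.751 × 100 = 59.3 %

59.3 %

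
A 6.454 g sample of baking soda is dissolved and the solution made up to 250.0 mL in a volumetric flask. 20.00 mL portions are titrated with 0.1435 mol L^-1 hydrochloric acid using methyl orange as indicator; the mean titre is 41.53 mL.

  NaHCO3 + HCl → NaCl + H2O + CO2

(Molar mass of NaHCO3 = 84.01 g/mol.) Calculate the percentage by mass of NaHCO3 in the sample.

n(HCl) per titration = 0.04153 × 0.1435 = 5.960 × 10^-3 mol
n(NaHCO3) in each aliquot = 5.960 × 10^-3 mol (1:1 ratio)
n(NaHCO3) in the whole flask = 5.960 × 10^-3 × 250.0/20.00 = 0.07449 mol
mass of NaHCO3 = 0.07449 × 84.01 = 6.258 g
% NaHCO3 = 6.258 / 6.454 × 100 = 96.97 %

96.97 %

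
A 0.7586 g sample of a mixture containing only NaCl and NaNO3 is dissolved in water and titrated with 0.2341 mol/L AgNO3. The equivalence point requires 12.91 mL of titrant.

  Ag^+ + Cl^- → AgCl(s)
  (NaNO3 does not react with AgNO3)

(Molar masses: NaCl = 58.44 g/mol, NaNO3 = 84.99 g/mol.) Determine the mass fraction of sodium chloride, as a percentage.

n(AgNO3) = 0.01291 × 0.2341 = 3.022 × 10^-3 mol
Let x = n(NaCl), y = n(NaNO3).
Titrant: 1x = 3.022 × 10^-3;  mass: 58.44x + 84.99y = 0.7586
Solving, x = 3.022 × 10^-3 mol, y = 6.848 × 10^-3 mol
mass of NaCl = 3.022 × 10^-3 × 58.44 = 0.1766 g
% NaCl = 0.1766 / 0.7586 × 100 = 23.28 %

23.28 %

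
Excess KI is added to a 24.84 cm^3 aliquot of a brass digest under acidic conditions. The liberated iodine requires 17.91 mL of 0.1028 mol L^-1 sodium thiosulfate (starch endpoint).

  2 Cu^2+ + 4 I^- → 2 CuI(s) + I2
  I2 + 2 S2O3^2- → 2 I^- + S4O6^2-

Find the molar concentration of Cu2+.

0.07412 mol/L

n(S2O3^2-) = 0.01791 × 0.1028 = 1.841 × 10^-3 mol
n(I2) = n(S2O3^2-)/2 = 9.206 × 10^-4 mol
From the 2:1 ratio, n(Cu2+) in the aliquot = 2/1 × 9.206 × 10^-4 = 1.841 × 10^-3 mol
[Cu2+] = 1.841 × 10^-3 / 0.02484 = 0.07412 mol/L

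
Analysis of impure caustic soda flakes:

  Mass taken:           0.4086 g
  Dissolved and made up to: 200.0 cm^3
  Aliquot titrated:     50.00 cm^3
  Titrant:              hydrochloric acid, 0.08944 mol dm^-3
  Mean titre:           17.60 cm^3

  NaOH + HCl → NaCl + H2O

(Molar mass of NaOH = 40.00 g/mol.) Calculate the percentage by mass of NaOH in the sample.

61.64 %

n(HCl) per titration = 0.01760 × 0.08944 = 1.574 × 10^-3 mol
n(NaOH) in each aliquot = 1.574 × 10^-3 mol (1:1 ratio)
n(NaOH) in the whole flask = 1.574 × 10^-3 × 200.0/50.00 = 6.297 × 10^-3 mol
mass of NaOH = 6.297 × 10^-3 × 40.00 = 0.2519 g
% NaOH = 0.2519 / 0.4086 × 100 = 61.64 %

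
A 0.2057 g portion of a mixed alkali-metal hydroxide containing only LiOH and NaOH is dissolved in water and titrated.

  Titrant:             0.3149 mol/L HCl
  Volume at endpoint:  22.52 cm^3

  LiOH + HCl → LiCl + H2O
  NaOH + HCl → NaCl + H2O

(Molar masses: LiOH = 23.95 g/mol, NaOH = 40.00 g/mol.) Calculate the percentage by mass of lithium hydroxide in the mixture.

56.56 %

n(HCl) = 0.02252 × 0.3149 = 7.092 × 10^-3 mol
Let x = n(LiOH), y = n(NaOH).
Titrant: 1x + 1y = 7.092 × 10^-3;  mass: 23.95x + 40.00y = 0.2057
Solving, x = 4.857 × 10^-3 mol, y = 2.234 × 10^-3 mol
mass of LiOH = 4.857 × 10^-3 × 23.95 = 0.1163 g
% LiOH = 0.1163 / 0.2057 × 100 = 56.56 %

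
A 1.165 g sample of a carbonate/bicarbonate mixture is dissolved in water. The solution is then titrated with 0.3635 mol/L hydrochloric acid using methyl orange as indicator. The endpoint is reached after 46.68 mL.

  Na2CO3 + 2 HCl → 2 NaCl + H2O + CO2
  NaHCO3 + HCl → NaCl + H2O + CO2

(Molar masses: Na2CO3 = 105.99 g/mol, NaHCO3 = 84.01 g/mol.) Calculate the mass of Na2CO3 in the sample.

0.4451 g

n(HCl) = 0.04668 × 0.3635 = 0.01697 mol
Let x = n(Na2CO3), y = n(NaHCO3).
Titrant: 2x + 1y = 0.01697;  mass: 105.99x + 84.01y = 1.165
Solving, x = 4.200 × 10^-3 mol, y = 8.569 × 10^-3 mol
mass of Na2CO3 = 4.200 × 10^-3 × 105.99 = 0.4451 g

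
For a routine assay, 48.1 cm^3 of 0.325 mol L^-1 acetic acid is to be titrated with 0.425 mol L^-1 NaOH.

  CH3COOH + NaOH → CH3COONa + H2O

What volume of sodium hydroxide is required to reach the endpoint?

n(CH3COOH) = 0.0481 L × 0.325 mol/L = 0.0156 mol
n(NaOH) = 0.0156 mol (1:1 stoichiometry)
V(NaOH) = 0.0156 mol / 0.425 mol/L = 0.0368 L = 36.8 mL

36.8 mL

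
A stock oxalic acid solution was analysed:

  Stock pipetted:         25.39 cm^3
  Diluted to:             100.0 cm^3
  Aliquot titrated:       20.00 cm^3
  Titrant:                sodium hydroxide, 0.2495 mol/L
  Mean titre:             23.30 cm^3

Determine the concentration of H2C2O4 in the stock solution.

0.5724 mol/L

H2C2O4 + 2 NaOH → Na2C2O4 + 2 H2O
n(NaOH) = 0.02330 × 0.2495 = 5.813 × 10^-3 mol
From the 1:2 ratio, n(H2C2O4) in the aliquot = 1/2 × 5.813 × 10^-3 = 2.907 × 10^-3 mol
[H2C2O4]_dilute = 2.907 × 10^-3 / 0.02000 = 0.1453 mol/L
Dilution factor = 100.0 / 25.39 = 3.939
[H2C2O4]_stock = 0.1453 × 3.939 = 0.5724 mol/L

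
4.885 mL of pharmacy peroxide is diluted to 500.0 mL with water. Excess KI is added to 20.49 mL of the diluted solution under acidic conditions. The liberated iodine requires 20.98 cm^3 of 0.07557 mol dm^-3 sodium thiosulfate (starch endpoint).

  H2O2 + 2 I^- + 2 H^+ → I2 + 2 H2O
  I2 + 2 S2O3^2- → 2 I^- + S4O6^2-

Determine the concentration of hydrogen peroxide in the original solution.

3.960 mol/L

n(S2O3^2-) = 0.02098 × 0.07557 = 1.585 × 10^-3 mol
n(I2) = n(S2O3^2-)/2 = 7.927 × 10^-4 mol
n(H2O2) in the aliquot = 7.927 × 10^-4 mol (1:1 ratio)
[H2O2]_dilute = 7.927 × 10^-4 / 0.02049 = 0.03869 mol/L
[H2O2]_original = 0.03869 × 500.0/4.885 = 3.960 mol/L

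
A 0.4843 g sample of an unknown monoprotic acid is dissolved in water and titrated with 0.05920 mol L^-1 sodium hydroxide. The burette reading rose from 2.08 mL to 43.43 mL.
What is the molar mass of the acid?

n(NaOH) = 0.04135 L × 0.05920 mol/L = 2.448 × 10^-3 mol
n(HA) = 2.448 × 10^-3 mol (1:1 ratio)
M = m / n = 0.4843 g / 2.448 × 10^-3 mol = 197.8 g/mol

197.8 g/mol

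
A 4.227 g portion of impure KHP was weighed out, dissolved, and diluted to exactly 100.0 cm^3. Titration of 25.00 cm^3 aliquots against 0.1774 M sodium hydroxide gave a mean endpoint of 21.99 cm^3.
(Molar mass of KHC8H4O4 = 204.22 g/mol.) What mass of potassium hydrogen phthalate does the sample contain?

KHC8H4O4 + NaOH → KNaC8H4O4 + H2O
n(NaOH) per titration = 0.02199 × 0.1774 = 3.901 × 10^-3 mol
n(KHC8H4O4) in each aliquot = 3.901 × 10^-3 mol (1:1 ratio)
n(KHC8H4O4) in the whole flask = 3.901 × 10^-3 × 100.0/25.00 = 0.01560 mol
mass of KHC8H4O4 = 0.01560 × 204.22 = 3.187 g

3.187 g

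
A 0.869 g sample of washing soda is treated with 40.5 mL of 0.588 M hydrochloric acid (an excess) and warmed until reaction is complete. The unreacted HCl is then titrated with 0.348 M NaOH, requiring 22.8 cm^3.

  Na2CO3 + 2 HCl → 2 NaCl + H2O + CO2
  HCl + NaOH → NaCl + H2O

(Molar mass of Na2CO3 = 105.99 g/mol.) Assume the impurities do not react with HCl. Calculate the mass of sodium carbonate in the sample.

0.842 g

n(HCl) added = 0.0405 × 0.588 = 0.0238 mol
n(NaOH) used in back-titration = 0.0228 × 0.348 = 7.93 × 10^-3 mol
n(HCl) left over = 7.93 × 10^-3 mol (1:1 ratio)
n(HCl) consumed by analyte = 0.0238 − 7.93 × 10^-3 = 0.0159 mol
From the 1:2 ratio, n(Na2CO3) = 1/2 × 0.0159 = 7.94 × 10^-3 mol
mass of Na2CO3 = 7.94 × 10^-3 × 105.99 = 0.842 g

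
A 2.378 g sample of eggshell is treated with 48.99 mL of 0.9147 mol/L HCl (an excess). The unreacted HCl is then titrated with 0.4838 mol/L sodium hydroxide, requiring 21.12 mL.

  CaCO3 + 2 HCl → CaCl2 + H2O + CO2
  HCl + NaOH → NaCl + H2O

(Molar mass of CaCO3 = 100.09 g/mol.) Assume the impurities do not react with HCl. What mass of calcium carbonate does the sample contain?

n(HCl) added = 0.04899 × 0.9147 = 0.04481 mol
n(NaOH) used in back-titration = 0.02112 × 0.4838 = 0.01022 mol
n(HCl) left over = 0.01022 mol (1:1 ratio)
n(HCl) consumed by analyte = 0.04481 − 0.01022 = 0.03459 mol
From the 1:2 ratio, n(CaCO3) = 1/2 × 0.03459 = 0.01730 mol
mass of CaCO3 = 0.01730 × 100.09 = 1.731 g

1.731 g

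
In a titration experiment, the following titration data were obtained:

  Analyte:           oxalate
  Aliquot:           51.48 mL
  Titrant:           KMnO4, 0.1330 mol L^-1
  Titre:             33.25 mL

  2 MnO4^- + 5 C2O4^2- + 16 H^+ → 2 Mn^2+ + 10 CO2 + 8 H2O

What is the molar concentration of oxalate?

0.2148 mol/L

n(KMnO4) = 0.03325 L × 0.1330 mol/L = 4.422 × 10^-3 mol
From the 5:2 mole ratio, n(C2O4^2-) = 5/2 × 4.422 × 10^-3 = 0.01106 mol
[C2O4^2-] = 0.01106 mol / 0.05148 L = 0.2148 mol/L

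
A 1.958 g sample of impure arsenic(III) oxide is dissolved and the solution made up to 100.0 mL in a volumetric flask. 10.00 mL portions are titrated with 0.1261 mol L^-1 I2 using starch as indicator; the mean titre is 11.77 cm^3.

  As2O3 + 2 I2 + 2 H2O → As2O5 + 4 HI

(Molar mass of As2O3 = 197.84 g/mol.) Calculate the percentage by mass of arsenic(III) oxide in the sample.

74.98 %

n(I2) per titration = 0.01177 × 0.1261 = 1.484 × 10^-3 mol
From the 1:2 ratio, n(As2O3) in each aliquot = 1/2 × 1.484 × 10^-3 = 7.421 × 10^-4 mol
n(As2O3) in the whole flask = 7.421 × 10^-4 × 100.0/10.00 = 7.421 × 10^-3 mol
mass of As2O3 = 7.421 × 10^-3 × 197.84 = 1.468 g
% As2O3 = 1.468 / 1.958 × 100 = 74.98 %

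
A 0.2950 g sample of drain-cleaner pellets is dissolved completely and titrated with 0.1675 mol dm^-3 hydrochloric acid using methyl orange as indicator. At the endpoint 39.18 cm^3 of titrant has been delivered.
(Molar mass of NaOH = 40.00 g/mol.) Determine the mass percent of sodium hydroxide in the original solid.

88.99 %

NaOH + HCl → NaCl + H2O
n(HCl) = 0.03918 L × 0.1675 mol/L = 6.563 × 10^-3 mol
n(NaOH) = 6.563 × 10^-3 mol (1:1 ratio)
mass of NaOH = 6.563 × 10^-3 × 40.00 g/mol = 0.2625 g
% NaOH = 0.2625 / 0.2950 × 100 = 88.99 %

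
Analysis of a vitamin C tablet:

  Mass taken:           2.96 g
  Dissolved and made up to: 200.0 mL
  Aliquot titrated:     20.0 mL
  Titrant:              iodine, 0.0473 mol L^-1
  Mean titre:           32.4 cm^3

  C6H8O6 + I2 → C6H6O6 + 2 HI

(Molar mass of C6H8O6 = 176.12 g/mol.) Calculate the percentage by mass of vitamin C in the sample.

n(I2) per titration = 0.0324 × 0.0473 = 1.53 × 10^-3 mol
n(C6H8O6) in each aliquot = 1.53 × 10^-3 mol (1:1 ratio)
n(C6H8O6) in the whole flask = 1.53 × 10^-3 × 200.0/20.0 = 0.0153 mol
mass of C6H8O6 = 0.0153 × 176.12 = 2.70 g
% C6H8O6 = 2.70 / 2.96 × 100 = 91.2 %

91.2 %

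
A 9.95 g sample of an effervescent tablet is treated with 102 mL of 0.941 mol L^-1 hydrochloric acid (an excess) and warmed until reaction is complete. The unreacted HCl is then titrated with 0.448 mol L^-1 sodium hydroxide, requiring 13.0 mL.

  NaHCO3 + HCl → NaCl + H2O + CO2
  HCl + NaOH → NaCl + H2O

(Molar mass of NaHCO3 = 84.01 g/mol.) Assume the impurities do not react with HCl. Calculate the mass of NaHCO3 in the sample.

n(HCl) added = 0.102 × 0.941 = 0.0960 mol
n(NaOH) used in back-titration = 0.0130 × 0.448 = 5.82 × 10^-3 mol
n(HCl) left over = 5.82 × 10^-3 mol (1:1 ratio)
n(HCl) consumed by analyte = 0.0960 − 5.82 × 10^-3 = 0.0902 mol
n(NaHCO3) = 0.0902 mol (1:1 ratio)
mass of NaHCO3 = 0.0902 × 84.01 = 7.57 g

7.57 g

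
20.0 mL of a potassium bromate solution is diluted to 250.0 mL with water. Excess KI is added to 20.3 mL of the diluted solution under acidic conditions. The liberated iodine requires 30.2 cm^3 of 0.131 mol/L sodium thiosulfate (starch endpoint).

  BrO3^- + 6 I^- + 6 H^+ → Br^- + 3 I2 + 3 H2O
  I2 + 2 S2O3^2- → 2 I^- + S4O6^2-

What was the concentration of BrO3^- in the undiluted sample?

0.406 mol/L

n(S2O3^2-) = 0.0302 × 0.131 = 3.96 × 10^-3 mol
n(I2) = n(S2O3^2-)/2 = 1.98 × 10^-3 mol
From the 1:3 ratio, n(BrO3^-) in the aliquot = 1/3 × 1.98 × 10^-3 = 6.59 × 10^-4 mol
[BrO3^-]_dilute = 6.59 × 10^-4 / 0.0203 = 0.0325 mol/L
[BrO3^-]_original = 0.0325 × 250.0/20.0 = 0.406 mol/L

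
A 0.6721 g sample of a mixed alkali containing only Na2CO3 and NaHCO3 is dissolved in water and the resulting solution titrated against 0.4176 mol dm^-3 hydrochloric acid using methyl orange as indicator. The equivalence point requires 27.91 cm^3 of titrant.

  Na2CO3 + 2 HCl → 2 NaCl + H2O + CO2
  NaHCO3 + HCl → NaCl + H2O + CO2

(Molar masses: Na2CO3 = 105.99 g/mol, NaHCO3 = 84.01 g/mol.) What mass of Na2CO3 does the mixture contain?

n(HCl) = 0.02791 × 0.4176 = 0.01166 mol
Let x = n(Na2CO3), y = n(NaHCO3).
Titrant: 2x + 1y = 0.01166;  mass: 105.99x + 84.01y = 0.6721
Solving, x = 4.950 × 10^-3 mol, y = 1.755 × 10^-3 mol
mass of Na2CO3 = 4.950 × 10^-3 × 105.99 = 0.5247 g

0.5247 g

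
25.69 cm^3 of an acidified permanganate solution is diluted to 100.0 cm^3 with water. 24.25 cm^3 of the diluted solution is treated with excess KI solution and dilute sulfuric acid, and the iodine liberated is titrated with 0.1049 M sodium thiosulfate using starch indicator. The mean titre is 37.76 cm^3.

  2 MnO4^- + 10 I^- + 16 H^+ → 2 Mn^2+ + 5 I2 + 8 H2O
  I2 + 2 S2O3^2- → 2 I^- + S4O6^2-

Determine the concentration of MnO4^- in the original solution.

0.1272 M

n(S2O3^2-) = 0.03776 × 0.1049 = 3.961 × 10^-3 mol
n(I2) = n(S2O3^2-)/2 = 1.981 × 10^-3 mol
From the 2:5 ratio, n(MnO4^-) in the aliquot = 2/5 × 1.981 × 10^-3 = 7.922 × 10^-4 mol
[MnO4^-]_dilute = 7.922 × 10^-4 / 0.02425 = 0.03267 mol/L
[MnO4^-]_original = 0.03267 × 100.0/25.69 = 0.1272 mol/L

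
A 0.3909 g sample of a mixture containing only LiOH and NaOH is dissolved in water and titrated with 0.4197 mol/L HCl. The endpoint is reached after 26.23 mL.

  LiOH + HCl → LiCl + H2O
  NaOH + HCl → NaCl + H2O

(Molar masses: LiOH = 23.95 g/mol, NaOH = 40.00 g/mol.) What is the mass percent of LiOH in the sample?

18.88 %

n(HCl) = 0.02623 × 0.4197 = 0.01101 mol
Let x = n(LiOH), y = n(NaOH).
Titrant: 1x + 1y = 0.01101;  mass: 23.95x + 40.00y = 0.3909
Solving, x = 3.081 × 10^-3 mol, y = 7.928 × 10^-3 mol
mass of LiOH = 3.081 × 10^-3 × 23.95 = 0.07379 g
% LiOH = 0.07379 / 0.3909 × 100 = 18.88 %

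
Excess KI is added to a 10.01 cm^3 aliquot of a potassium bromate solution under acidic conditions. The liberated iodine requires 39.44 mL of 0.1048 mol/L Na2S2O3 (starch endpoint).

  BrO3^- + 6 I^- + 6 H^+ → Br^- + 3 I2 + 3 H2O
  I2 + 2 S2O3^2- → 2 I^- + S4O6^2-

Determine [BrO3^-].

0.06882 mol/L

n(S2O3^2-) = 0.03944 × 0.1048 = 4.133 × 10^-3 mol
n(I2) = n(S2O3^2-)/2 = 2.067 × 10^-3 mol
From the 1:3 ratio, n(BrO3^-) in the aliquot = 1/3 × 2.067 × 10^-3 = 6.889 × 10^-4 mol
[BrO3^-] = 6.889 × 10^-4 / 0.01001 = 0.06882 mol/L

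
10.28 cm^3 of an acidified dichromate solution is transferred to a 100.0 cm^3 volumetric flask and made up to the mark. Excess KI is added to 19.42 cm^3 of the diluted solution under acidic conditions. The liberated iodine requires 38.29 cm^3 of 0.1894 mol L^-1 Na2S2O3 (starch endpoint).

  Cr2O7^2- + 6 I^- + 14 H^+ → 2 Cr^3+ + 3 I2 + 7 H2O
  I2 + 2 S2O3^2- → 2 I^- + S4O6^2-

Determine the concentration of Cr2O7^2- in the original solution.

n(S2O3^2-) = 0.03829 × 0.1894 = 7.252 × 10^-3 mol
n(I2) = n(S2O3^2-)/2 = 3.626 × 10^-3 mol
From the 1:3 ratio, n(Cr2O7^2-) in the aliquot = 1/3 × 3.626 × 10^-3 = 1.209 × 10^-3 mol
[Cr2O7^2-]_dilute = 1.209 × 10^-3 / 0.01942 = 0.06224 mol/L
[Cr2O7^2-]_original = 0.06224 × 100.0/10.28 = 0.6054 mol/L

0.6054 mol/L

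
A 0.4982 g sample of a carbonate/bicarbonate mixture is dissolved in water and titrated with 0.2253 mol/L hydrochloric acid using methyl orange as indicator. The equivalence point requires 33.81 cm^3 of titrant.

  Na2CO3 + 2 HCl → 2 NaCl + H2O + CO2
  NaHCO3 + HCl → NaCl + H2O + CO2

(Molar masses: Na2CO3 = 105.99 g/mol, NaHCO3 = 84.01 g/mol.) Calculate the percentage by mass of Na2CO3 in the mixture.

n(HCl) = 0.03381 × 0.2253 = 7.617 × 10^-3 mol
Let x = n(Na2CO3), y = n(NaHCO3).
Titrant: 2x + 1y = 7.617 × 10^-3;  mass: 105.99x + 84.01y = 0.4982
Solving, x = 2.285 × 10^-3 mol, y = 3.047 × 10^-3 mol
mass of Na2CO3 = 2.285 × 10^-3 × 105.99 = 0.2422 g
% Na2CO3 = 0.2422 / 0.4982 × 100 = 48.61 %

48.61 %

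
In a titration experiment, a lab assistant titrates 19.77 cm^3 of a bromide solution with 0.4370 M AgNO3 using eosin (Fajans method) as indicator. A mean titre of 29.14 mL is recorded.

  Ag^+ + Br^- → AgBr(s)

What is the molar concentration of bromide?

0.6441 M

n(AgNO3) = 0.02914 L × 0.4370 mol/L = 0.01273 mol
n(Br-) = 0.01273 mol (1:1 mole ratio)
[Br-] = 0.01273 mol / 0.01977 L = 0.6441 mol/L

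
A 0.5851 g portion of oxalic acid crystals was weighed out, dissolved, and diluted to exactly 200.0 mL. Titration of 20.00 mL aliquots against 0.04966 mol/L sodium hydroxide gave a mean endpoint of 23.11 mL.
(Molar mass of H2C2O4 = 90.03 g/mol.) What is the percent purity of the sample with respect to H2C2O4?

88.29 %

H2C2O4 + 2 NaOH → Na2C2O4 + 2 H2O
n(NaOH) per titration = 0.02311 × 0.04966 = 1.148 × 10^-3 mol
From the 1:2 ratio, n(H2C2O4) in each aliquot = 1/2 × 1.148 × 10^-3 = 5.738 × 10^-4 mol
n(H2C2O4) in the whole flask = 5.738 × 10^-4 × 200.0/20.00 = 5.738 × 10^-3 mol
mass of H2C2O4 = 5.738 × 10^-3 × 90.03 = 0.5166 g
% H2C2O4 = 0.5166 / 0.5851 × 100 = 88.29 %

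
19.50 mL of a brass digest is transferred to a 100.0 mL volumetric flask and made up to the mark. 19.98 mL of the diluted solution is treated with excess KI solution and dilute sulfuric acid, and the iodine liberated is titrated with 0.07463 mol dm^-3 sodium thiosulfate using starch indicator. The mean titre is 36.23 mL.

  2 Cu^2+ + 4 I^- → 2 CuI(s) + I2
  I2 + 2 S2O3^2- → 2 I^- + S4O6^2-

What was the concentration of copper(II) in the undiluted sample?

0.6940 mol/L

n(S2O3^2-) = 0.03623 × 0.07463 = 2.704 × 10^-3 mol
n(I2) = n(S2O3^2-)/2 = 1.352 × 10^-3 mol
From the 2:1 ratio, n(Cu2+) in the aliquot = 2/1 × 1.352 × 10^-3 = 2.704 × 10^-3 mol
[Cu2+]_dilute = 2.704 × 10^-3 / 0.01998 = 0.1353 mol/L
[Cu2+]_original = 0.1353 × 100.0/19.50 = 0.6940 mol/L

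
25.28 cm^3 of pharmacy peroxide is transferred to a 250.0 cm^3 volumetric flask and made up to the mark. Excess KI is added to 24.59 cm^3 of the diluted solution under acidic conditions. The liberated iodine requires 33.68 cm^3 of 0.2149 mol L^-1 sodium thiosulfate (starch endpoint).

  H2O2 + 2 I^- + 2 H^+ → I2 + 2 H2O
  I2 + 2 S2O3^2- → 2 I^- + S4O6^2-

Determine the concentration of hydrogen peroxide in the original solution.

n(S2O3^2-) = 0.03368 × 0.2149 = 7.238 × 10^-3 mol
n(I2) = n(S2O3^2-)/2 = 3.619 × 10^-3 mol
n(H2O2) in the aliquot = 3.619 × 10^-3 mol (1:1 ratio)
[H2O2]_dilute = 3.619 × 10^-3 / 0.02459 = 0.1472 mol/L
[H2O2]_original = 0.1472 × 250.0/25.28 = 1.455 mol/L

1.455 mol/L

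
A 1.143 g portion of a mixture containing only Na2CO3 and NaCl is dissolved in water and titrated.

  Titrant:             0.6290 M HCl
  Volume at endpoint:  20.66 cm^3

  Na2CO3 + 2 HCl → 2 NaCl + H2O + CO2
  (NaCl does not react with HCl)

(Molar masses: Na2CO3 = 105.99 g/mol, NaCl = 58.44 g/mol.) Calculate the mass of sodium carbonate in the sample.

n(HCl) = 0.02066 × 0.6290 = 0.01300 mol
Let x = n(Na2CO3), y = n(NaCl).
Titrant: 2x = 0.01300;  mass: 105.99x + 58.44y = 1.143
Solving, x = 6.498 × 10^-3 mol, y = 7.774 × 10^-3 mol
mass of Na2CO3 = 6.498 × 10^-3 × 105.99 = 0.6887 g

0.6887 g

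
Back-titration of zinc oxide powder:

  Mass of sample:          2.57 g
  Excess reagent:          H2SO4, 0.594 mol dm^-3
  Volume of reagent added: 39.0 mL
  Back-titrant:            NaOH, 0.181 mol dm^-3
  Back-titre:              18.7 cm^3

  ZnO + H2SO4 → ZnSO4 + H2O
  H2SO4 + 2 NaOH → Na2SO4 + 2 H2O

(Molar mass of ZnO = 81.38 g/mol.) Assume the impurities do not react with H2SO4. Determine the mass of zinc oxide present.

n(H2SO4) added = 0.0390 × 0.594 = 0.0232 mol
n(NaOH) used in back-titration = 0.0187 × 0.181 = 3.38 × 10^-3 mol
From the 1:2 ratio, n(H2SO4) left over = 1/2 × 3.38 × 10^-3 = 1.69 × 10^-3 mol
n(H2SO4) consumed by analyte = 0.0232 − 1.69 × 10^-3 = 0.0215 mol
n(ZnO) = 0.0215 mol (1:1 ratio)
mass of ZnO = 0.0215 × 81.38 = 1.75 g

1.75 g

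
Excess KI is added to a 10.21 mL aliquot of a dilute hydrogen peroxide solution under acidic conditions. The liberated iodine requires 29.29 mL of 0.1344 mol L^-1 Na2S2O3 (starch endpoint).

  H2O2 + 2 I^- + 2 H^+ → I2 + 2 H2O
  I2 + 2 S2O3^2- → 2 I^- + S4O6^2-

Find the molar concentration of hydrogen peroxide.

n(S2O3^2-) = 0.02929 × 0.1344 = 3.937 × 10^-3 mol
n(I2) = n(S2O3^2-)/2 = 1.968 × 10^-3 mol
n(H2O2) in the aliquot = 1.968 × 10^-3 mol (1:1 ratio)
[H2O2] = 1.968 × 10^-3 / 0.01021 = 0.1928 mol/L

0.1928 mol/L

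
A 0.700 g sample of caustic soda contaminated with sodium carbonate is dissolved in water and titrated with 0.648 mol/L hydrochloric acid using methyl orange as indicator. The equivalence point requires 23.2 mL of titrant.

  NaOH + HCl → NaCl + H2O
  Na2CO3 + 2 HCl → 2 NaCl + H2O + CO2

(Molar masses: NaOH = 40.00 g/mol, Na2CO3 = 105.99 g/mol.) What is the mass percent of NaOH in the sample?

42.5 %

n(HCl) = 0.0232 × 0.648 = 0.0150 mol
Let x = n(NaOH), y = n(Na2CO3).
Titrant: 1x + 2y = 0.0150;  mass: 40.00x + 105.99y = 0.700
Solving, x = 7.44 × 10^-3 mol, y = 3.80 × 10^-3 mol
mass of NaOH = 7.44 × 10^-3 × 40.00 = 0.298 g
% NaOH = 0.298 / 0.700 × 100 = 42.5 %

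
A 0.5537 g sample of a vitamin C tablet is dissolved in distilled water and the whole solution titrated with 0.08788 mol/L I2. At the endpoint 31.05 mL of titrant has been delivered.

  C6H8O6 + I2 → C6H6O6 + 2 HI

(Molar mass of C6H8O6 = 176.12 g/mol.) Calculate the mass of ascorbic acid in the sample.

0.4806 g

n(I2) = 0.03105 L × 0.08788 mol/L = 2.729 × 10^-3 mol
n(C6H8O6) = 2.729 × 10^-3 mol (1:1 ratio)
mass of C6H8O6 = 2.729 × 10^-3 × 176.12 g/mol = 0.4806 g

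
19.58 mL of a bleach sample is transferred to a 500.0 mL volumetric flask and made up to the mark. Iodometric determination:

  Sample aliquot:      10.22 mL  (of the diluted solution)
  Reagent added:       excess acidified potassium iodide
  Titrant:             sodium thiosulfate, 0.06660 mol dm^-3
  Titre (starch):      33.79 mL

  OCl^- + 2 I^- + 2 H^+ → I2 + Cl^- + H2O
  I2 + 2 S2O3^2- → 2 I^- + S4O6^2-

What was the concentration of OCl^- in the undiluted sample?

n(S2O3^2-) = 0.03379 × 0.06660 = 2.250 × 10^-3 mol
n(I2) = n(S2O3^2-)/2 = 1.125 × 10^-3 mol
n(OCl^-) in the aliquot = 1.125 × 10^-3 mol (1:1 ratio)
[OCl^-]_dilute = 1.125 × 10^-3 / 0.01022 = 0.1101 mol/L
[OCl^-]_original = 0.1101 × 500.0/19.58 = 2.812 mol/L

2.812 mol/L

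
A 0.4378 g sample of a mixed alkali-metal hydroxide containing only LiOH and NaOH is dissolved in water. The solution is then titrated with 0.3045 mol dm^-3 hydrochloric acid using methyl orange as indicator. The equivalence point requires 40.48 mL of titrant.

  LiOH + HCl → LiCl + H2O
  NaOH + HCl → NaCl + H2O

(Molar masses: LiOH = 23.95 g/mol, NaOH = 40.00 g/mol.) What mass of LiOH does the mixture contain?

0.08244 g

n(HCl) = 0.04048 × 0.3045 = 0.01233 mol
Let x = n(LiOH), y = n(NaOH).
Titrant: 1x + 1y = 0.01233;  mass: 23.95x + 40.00y = 0.4378
Solving, x = 3.442 × 10^-3 mol, y = 8.884 × 10^-3 mol
mass of LiOH = 3.442 × 10^-3 × 23.95 = 0.08244 g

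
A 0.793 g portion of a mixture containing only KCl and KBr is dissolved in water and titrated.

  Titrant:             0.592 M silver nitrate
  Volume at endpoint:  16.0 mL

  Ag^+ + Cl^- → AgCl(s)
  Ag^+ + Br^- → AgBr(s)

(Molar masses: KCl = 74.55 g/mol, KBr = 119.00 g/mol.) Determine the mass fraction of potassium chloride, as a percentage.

n(AgNO3) = 0.0160 × 0.592 = 9.47 × 10^-3 mol
Let x = n(KCl), y = n(KBr).
Titrant: 1x + 1y = 9.47 × 10^-3;  mass: 74.55x + 119.00y = 0.793
Solving, x = 7.52 × 10^-3 mol, y = 1.95 × 10^-3 mol
mass of KCl = 7.52 × 10^-3 × 74.55 = 0.560 g
% KCl = 0.560 / 0.793 × 100 = 70.7 %

70.7 %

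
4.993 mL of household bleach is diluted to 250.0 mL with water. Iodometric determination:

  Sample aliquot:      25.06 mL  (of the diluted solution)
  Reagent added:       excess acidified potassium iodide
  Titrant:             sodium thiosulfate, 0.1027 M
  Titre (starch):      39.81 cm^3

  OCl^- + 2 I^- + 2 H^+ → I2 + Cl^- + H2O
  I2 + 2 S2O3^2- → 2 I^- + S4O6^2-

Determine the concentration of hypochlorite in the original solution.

4.084 M

n(S2O3^2-) = 0.03981 × 0.1027 = 4.088 × 10^-3 mol
n(I2) = n(S2O3^2-)/2 = 2.044 × 10^-3 mol
n(OCl^-) in the aliquot = 2.044 × 10^-3 mol (1:1 ratio)
[OCl^-]_dilute = 2.044 × 10^-3 / 0.02506 = 0.08157 mol/L
[OCl^-]_original = 0.08157 × 250.0/4.993 = 4.084 mol/L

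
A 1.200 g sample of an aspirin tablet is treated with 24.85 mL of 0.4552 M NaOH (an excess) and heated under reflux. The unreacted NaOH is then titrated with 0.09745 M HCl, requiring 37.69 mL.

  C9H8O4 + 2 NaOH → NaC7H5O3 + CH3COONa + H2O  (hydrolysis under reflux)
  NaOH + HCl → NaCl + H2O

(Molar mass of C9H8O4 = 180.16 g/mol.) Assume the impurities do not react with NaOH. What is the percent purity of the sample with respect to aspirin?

n(NaOH) added = 0.02485 × 0.4552 = 0.01131 mol
n(HCl) used in back-titration = 0.03769 × 0.09745 = 3.673 × 10^-3 mol
n(NaOH) left over = 3.673 × 10^-3 mol (1:1 ratio)
n(NaOH) consumed by analyte = 0.01131 − 3.673 × 10^-3 = 7.639 × 10^-3 mol
From the 1:2 ratio, n(C9H8O4) = 1/2 × 7.639 × 10^-3 = 3.819 × 10^-3 mol
mass of C9H8O4 = 3.819 × 10^-3 × 180.16 = 0.6881 g
% C9H8O4 = 0.6881 / 1.200 × 100 = 57.34 %

57.34 %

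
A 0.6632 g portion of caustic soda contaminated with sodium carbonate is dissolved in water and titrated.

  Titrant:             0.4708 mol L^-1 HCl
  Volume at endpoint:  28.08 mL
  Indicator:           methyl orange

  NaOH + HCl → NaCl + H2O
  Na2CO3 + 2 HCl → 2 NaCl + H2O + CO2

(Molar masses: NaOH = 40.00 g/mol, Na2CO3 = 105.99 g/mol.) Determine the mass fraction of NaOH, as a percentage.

n(HCl) = 0.02808 × 0.4708 = 0.01322 mol
Let x = n(NaOH), y = n(Na2CO3).
Titrant: 1x + 2y = 0.01322;  mass: 40.00x + 105.99y = 0.6632
Solving, x = 2.878 × 10^-3 mol, y = 5.171 × 10^-3 mol
mass of NaOH = 2.878 × 10^-3 × 40.00 = 0.1151 g
% NaOH = 0.1151 / 0.6632 × 100 = 17.36 %

17.36 %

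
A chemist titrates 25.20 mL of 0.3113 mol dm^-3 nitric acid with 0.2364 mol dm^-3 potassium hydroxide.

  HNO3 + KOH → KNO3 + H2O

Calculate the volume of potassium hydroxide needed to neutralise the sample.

n(HNO3) = 0.02520 L × 0.3113 mol/L = 7.845 × 10^-3 mol
n(KOH) = 7.845 × 10^-3 mol (1:1 stoichiometry)
V(KOH) = 7.845 × 10^-3 mol / 0.2364 mol/L = 0.03318 L = 33.18 mL

33.18 mL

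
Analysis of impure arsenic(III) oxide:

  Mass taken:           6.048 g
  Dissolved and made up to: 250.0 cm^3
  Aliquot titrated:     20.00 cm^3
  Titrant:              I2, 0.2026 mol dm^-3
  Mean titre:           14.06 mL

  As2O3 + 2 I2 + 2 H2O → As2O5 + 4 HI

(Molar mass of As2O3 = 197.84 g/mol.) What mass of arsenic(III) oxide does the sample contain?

n(I2) per titration = 0.01406 × 0.2026 = 2.849 × 10^-3 mol
From the 1:2 ratio, n(As2O3) in each aliquot = 1/2 × 2.849 × 10^-3 = 1.424 × 10^-3 mol
n(As2O3) in the whole flask = 1.424 × 10^-3 × 250.0/20.00 = 0.01780 mol
mass of As2O3 = 0.01780 × 197.84 = 3.522 g

3.522 g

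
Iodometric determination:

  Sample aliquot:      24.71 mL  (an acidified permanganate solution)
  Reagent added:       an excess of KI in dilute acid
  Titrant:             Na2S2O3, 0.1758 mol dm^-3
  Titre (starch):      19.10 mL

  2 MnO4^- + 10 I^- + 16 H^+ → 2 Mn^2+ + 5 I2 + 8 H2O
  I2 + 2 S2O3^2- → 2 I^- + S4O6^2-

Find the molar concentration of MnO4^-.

n(S2O3^2-) = 0.01910 × 0.1758 = 3.358 × 10^-3 mol
n(I2) = n(S2O3^2-)/2 = 1.679 × 10^-3 mol
From the 2:5 ratio, n(MnO4^-) in the aliquot = 2/5 × 1.679 × 10^-3 = 6.716 × 10^-4 mol
[MnO4^-] = 6.716 × 10^-4 / 0.02471 = 0.02718 mol/L

0.02718 mol/L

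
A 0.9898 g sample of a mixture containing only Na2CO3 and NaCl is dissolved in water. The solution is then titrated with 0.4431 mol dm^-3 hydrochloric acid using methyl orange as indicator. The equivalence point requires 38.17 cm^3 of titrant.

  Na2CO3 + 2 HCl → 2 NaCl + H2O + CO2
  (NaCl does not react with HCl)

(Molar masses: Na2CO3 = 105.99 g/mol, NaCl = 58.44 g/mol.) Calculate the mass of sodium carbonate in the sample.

0.8963 g

n(HCl) = 0.03817 × 0.4431 = 0.01691 mol
Let x = n(Na2CO3), y = n(NaCl).
Titrant: 2x = 0.01691;  mass: 105.99x + 58.44y = 0.9898
Solving, x = 8.457 × 10^-3 mol, y = 1.600 × 10^-3 mol
mass of Na2CO3 = 8.457 × 10^-3 × 105.99 = 0.8963 g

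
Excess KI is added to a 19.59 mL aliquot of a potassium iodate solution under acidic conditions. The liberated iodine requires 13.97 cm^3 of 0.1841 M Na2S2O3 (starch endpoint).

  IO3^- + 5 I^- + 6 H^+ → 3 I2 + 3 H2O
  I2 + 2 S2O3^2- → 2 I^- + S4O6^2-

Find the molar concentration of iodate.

n(S2O3^2-) = 0.01397 × 0.1841 = 2.572 × 10^-3 mol
n(I2) = n(S2O3^2-)/2 = 1.286 × 10^-3 mol
From the 1:3 ratio, n(IO3^-) in the aliquot = 1/3 × 1.286 × 10^-3 = 4.286 × 10^-4 mol
[IO3^-] = 4.286 × 10^-4 / 0.01959 = 0.02188 mol/L

0.02188 M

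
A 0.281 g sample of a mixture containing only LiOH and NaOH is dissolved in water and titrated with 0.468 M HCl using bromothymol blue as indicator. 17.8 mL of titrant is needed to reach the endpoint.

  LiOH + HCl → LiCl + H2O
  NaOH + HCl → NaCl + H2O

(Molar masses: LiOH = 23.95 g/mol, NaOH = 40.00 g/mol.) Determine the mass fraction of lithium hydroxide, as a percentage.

n(HCl) = 0.0178 × 0.468 = 8.33 × 10^-3 mol
Let x = n(LiOH), y = n(NaOH).
Titrant: 1x + 1y = 8.33 × 10^-3;  mass: 23.95x + 40.00y = 0.281
Solving, x = 3.25 × 10^-3 mol, y = 5.08 × 10^-3 mol
mass of LiOH = 3.25 × 10^-3 × 23.95 = 0.0779 g
% LiOH = 0.0779 / 0.281 × 100 = 27.7 %

27.7 %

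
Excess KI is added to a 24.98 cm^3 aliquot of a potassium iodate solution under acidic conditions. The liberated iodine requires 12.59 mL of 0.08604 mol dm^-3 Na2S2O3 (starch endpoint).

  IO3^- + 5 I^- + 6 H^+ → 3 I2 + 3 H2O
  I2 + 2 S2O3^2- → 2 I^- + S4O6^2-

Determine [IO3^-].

n(S2O3^2-) = 0.01259 × 0.08604 = 1.083 × 10^-3 mol
n(I2) = n(S2O3^2-)/2 = 5.416 × 10^-4 mol
From the 1:3 ratio, n(IO3^-) in the aliquot = 1/3 × 5.416 × 10^-4 = 1.805 × 10^-4 mol
[IO3^-] = 1.805 × 10^-4 / 0.02498 = 0.007227 mol/L

0.007227 mol/L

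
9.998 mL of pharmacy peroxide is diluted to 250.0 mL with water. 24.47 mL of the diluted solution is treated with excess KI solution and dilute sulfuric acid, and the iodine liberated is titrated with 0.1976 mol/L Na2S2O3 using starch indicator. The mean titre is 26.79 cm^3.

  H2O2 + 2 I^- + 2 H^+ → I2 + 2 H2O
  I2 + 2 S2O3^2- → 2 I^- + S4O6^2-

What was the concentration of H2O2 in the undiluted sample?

n(S2O3^2-) = 0.02679 × 0.1976 = 5.294 × 10^-3 mol
n(I2) = n(S2O3^2-)/2 = 2.647 × 10^-3 mol
n(H2O2) in the aliquot = 2.647 × 10^-3 mol (1:1 ratio)
[H2O2]_dilute = 2.647 × 10^-3 / 0.02447 = 0.1082 mol/L
[H2O2]_original = 0.1082 × 250.0/9.998 = 2.705 mol/L

2.705 mol/L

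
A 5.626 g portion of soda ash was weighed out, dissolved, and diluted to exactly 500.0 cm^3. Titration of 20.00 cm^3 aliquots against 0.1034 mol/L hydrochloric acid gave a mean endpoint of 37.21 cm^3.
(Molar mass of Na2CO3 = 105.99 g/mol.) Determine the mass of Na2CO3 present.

5.097 g

Na2CO3 + 2 HCl → 2 NaCl + H2O + CO2
n(HCl) per titration = 0.03721 × 0.1034 = 3.848 × 10^-3 mol
From the 1:2 ratio, n(Na2CO3) in each aliquot = 1/2 × 3.848 × 10^-3 = 1.924 × 10^-3 mol
n(Na2CO3) in the whole flask = 1.924 × 10^-3 × 500.0/20.00 = 0.04809 mol
mass of Na2CO3 = 0.04809 × 105.99 = 5.097 g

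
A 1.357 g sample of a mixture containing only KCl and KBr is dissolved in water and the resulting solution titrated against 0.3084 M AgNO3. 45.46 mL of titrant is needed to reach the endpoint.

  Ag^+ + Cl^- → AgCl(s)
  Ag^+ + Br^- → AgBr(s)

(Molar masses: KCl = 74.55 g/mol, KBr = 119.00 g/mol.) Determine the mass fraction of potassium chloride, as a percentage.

n(AgNO3) = 0.04546 × 0.3084 = 0.01402 mol
Let x = n(KCl), y = n(KBr).
Titrant: 1x + 1y = 0.01402;  mass: 74.55x + 119.00y = 1.357
Solving, x = 7.005 × 10^-3 mol, y = 7.015 × 10^-3 mol
mass of KCl = 7.005 × 10^-3 × 74.55 = 0.5222 g
% KCl = 0.5222 / 1.357 × 100 = 38.48 %

38.48 %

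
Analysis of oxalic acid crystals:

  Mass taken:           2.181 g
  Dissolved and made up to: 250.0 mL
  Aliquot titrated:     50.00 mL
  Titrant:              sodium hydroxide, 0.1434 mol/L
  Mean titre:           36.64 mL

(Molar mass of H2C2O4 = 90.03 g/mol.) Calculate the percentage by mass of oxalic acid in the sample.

H2C2O4 + 2 NaOH → Na2C2O4 + 2 H2O
n(NaOH) per titration = 0.03664 × 0.1434 = 5.254 × 10^-3 mol
From the 1:2 ratio, n(H2C2O4) in each aliquot = 1/2 × 5.254 × 10^-3 = 2.627 × 10^-3 mol
n(H2C2O4) in the whole flask = 2.627 × 10^-3 × 250.0/50.00 = 0.01314 mol
mass of H2C2O4 = 0.01314 × 90.03 = 1.183 g
% H2C2O4 = 1.183 / 2.181 × 100 = 54.22 %

54.22 %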